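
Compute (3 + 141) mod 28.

141 − 5·28 = 1, so 141 ≡ 1 (mod 28).
(3 + 1) mod 28 = 4.

4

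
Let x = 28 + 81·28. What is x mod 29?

5

81·28 = 2268.
2268 = 78·29 + 6, so 2268 mod 29 = 6.
(28 + 6) mod 29 = 5.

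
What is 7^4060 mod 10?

1

The units digit of 7^n cycles with period 4: 7, 9, 3, 1, …
4060 mod 4 = 0, so the last digit matches 7^4 = 1.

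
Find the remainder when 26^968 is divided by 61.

Square-and-reduce mod 61: 26^1≡26, 26^2≡5, 26^4≡25, 26^8≡15, 26^16≡42, 26^32≡56, 26^64≡25, 26^128≡15, 26^256≡42, 26^512≡56.
968 = 8 + 64 + 128 + 256 + 512, so 26^968 ≡ 15·25·15·42·56 ≡ 15 (mod 61).

15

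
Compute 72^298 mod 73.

Successive squares of 72 mod 73: 72^1≡72, 72^2≡1, 72^4≡1, 72^8≡1, 72^16≡1, 72^32≡1, 72^64≡1, 72^128≡1, 72^256≡1.
298 = 2 + 8 + 32 + 256, so 72^298 ≡ 1·1·1·1 ≡ 1 (mod 73).

1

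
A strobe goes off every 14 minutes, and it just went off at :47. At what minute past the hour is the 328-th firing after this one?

328·14 = 4592.
Dividing 4592 by 60 gives quotient 76 and remainder 32.
(47 + 32) mod 60 = 19.

19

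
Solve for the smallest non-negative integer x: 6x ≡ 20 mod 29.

The inverse of 6 mod 29 is 5 (since 6·5 = 30 ≡ 1).
Multiplying both sides by 5: x ≡ 5·20 = 100 ≡ 13 (mod 29).

13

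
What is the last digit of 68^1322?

4

The units digit of 68^n cycles with period 4: 8, 4, 2, 6, …
1322 leaves remainder 2 on division by 4, so 68^1322 ends in 4.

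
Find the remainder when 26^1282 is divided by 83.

31

Successive squares of 26 mod 83: 26^1≡26, 26^2≡12, 26^4≡61, 26^8≡69, 26^16≡30, 26^32≡70, 26^64≡3, 26^128≡9, 26^256≡81, 26^512≡4, 26^1024≡16.
Since 1282 = 2 + 256 + 1024 in binary, 26^1282 ≡ 12·81·16 ≡ 31 (mod 83).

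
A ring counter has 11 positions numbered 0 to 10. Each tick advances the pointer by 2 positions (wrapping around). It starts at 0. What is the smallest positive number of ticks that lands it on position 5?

8

2⁻¹ ≡ 6 (mod 11) because 2·6 = 12 = 1·11 + 1.
So x ≡ 6·5 = 30 ≡ 8 (mod 11).
Check: 2·8 = 16 = 1·11 + 5.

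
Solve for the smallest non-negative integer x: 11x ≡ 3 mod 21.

The inverse of 11 mod 21 is 2 (since 11·2 = 22 ≡ 1).
So x ≡ 2·3 = 6 ≡ 6 (mod 21).
Check: 11·6 = 66 = 3·21 + 3.

6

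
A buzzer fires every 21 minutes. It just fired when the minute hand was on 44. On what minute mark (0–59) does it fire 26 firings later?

50

26·21 = 546.
546 = 9·60 + 6, so 546 mod 60 = 6.
(44 + 6) mod 60 = 50.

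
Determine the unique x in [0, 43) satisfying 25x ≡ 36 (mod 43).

25⁻¹ ≡ 31 (mod 43) because 25·31 = 775 = 18·43 + 1.
Multiplying both sides by 31: x ≡ 31·36 = 1116 ≡ 41 (mod 43).

41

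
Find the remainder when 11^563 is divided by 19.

7

Square-and-reduce mod 19: 11^1≡11, 11^2≡7, 11^4≡11, 11^8≡7, 11^16≡11, 11^32≡7, 11^64≡11, 11^128≡7, 11^256≡11, 11^512≡7.
563 = 1 + 2 + 16 + 32 + 512, so 11^563 ≡ 11·7·11·7·7 ≡ 7 (mod 19).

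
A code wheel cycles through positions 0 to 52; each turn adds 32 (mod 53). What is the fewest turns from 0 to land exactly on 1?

5

53 = 1·32 + 21
32 = 1·21 + 11
21 = 1·11 + 10
11 = 1·10 + 1
10 = 10·1 + 0
Back-substituting gives 32·5 ≡ 1 (mod 53).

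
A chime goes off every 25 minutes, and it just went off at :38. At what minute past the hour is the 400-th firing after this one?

400·25 = 10000.
Dividing 10000 by 60 gives quotient 166 and remainder 40.
(38 + 40) mod 60 = 18.

18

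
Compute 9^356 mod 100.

Square-and-reduce mod 100: 9^1≡9, 9^2≡81, 9^4≡61, 9^8≡21, 9^16≡41, 9^32≡81, 9^64≡61, 9^128≡21, 9^256≡41.
Since 356 = 4 + 32 + 64 + 256 in binary, 9^356 ≡ 61·81·61·41 ≡ 41 (mod 100).

41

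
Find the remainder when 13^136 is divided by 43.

15

Square-and-reduce mod 43: 13^1≡13, 13^2≡40, 13^4≡9, 13^8≡38, 13^16≡25, 13^32≡23, 13^64≡13, 13^128≡40.
Since 136 = 8 + 128 in binary, 13^136 ≡ 38·40 ≡ 15 (mod 43).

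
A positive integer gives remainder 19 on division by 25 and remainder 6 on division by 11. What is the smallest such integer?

94

x ≡ 6 (mod 11) gives x ∈ {6, 17, 28, 39, 50, 61, 72, 83, …}.
The first of these with x mod 25 = 19 is 94.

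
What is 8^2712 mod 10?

6

The units digit of 8^n cycles with period 4: 8, 4, 2, 6, …
2712 leaves remainder 0 on division by 4, so 8^2712 ends in 6.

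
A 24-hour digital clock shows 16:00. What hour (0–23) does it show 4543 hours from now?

4543 mod 24 = 7 (since 189·24 = 4536).
(16 + 7) mod 24 = 23.

23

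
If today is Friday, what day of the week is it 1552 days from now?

1552 mod 7 = 5 (since 221·7 = 1547).
Friday + 5 days → Wednesday.

Wednesday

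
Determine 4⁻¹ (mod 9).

4·7 = 28 = 3·9 + 1, so 4⁻¹ ≡ 7 (mod 9).

7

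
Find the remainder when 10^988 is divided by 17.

13

Successive squares of 10 mod 17: 10^1≡10, 10^2≡15, 10^4≡4, 10^8≡16, 10^16≡1, 10^32≡1, 10^64≡1, 10^128≡1, 10^256≡1, 10^512≡1.
988 = 4 + 8 + 16 + 64 + 128 + 256 + 512, so 10^988 ≡ 4·16·1·1·1·1·1 ≡ 13 (mod 17).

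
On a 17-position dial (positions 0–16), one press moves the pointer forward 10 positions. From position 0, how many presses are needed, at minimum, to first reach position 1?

12

10·12 = 120 = 7·17 + 1, so 10⁻¹ ≡ 12 (mod 17).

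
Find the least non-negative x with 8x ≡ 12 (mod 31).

17

The inverse of 8 mod 31 is 4 (since 8·4 = 32 ≡ 1).
So x ≡ 4·12 = 48 ≡ 17 (mod 31).
Check: 8·17 = 136 = 4·31 + 12.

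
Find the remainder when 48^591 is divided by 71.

45

By repeated squaring mod 71: 48^1≡48, 48^2≡32, 48^4≡30, 48^8≡48, 48^16≡32, 48^32≡30, 48^64≡48, 48^128≡32, 48^256≡30, 48^512≡48.
Since 591 = 1 + 2 + 4 + 8 + 64 + 512 in binary, 48^591 ≡ 48·32·30·48·48·48 ≡ 45 (mod 71).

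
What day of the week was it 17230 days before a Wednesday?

Sunday

17230 − 2461·7 = 3, so 17230 ≡ 3 (mod 7).
Wednesday − 3 days → Sunday.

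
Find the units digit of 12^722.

Last digits of 2^n: 2, 4, 8, 6 (period 4).
722 leaves remainder 2 on division by 4, so 12^722 ends in 4.

4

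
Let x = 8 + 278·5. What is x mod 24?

278·5 = 1390.
1390 mod 24 = 22 (since 57·24 = 1368).
(8 + 22) mod 24 = 6.

6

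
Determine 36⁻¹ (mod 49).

49 = 1·36 + 13
36 = 2·13 + 10
13 = 1·10 + 3
10 = 3·3 + 1
3 = 3·1 + 0
Back-substituting gives 36·15 ≡ 1 (mod 49).

15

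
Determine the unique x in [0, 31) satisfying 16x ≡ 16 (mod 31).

16⁻¹ ≡ 2 (mod 31) because 16·2 = 32 = 1·31 + 1.
Multiplying both sides by 2: x ≡ 2·16 = 32 ≡ 1 (mod 31).

1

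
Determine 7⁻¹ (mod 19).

11

7·11 = 77 = 4·19 + 1, so 7⁻¹ ≡ 11 (mod 19).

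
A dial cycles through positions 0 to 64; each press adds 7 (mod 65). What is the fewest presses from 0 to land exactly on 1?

28

7·28 = 196 = 3·65 + 1, so 7⁻¹ ≡ 28 (mod 65).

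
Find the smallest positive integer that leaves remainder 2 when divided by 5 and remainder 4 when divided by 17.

72

Since 17·3 ≡ 1 (mod 5), take x = 4 + 17·((2−4)·3 mod 5) = 4 + 17·4 = 72.
Check: 72 mod 5 = 2, 72 mod 17 = 4.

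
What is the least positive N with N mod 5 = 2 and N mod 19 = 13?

32

x ≡ 2 (mod 5) gives x ∈ {2, 7, 12, 17, 22, 27, 32}.
The first of these with x mod 19 = 13 is 32.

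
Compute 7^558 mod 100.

Successive squares of 7 mod 100: 7^1≡7, 7^2≡49, 7^4≡1, 7^8≡1, 7^16≡1, 7^32≡1, 7^64≡1, 7^128≡1, 7^256≡1, 7^512≡1.
558 = 2 + 4 + 8 + 32 + 512, so 7^558 ≡ 49·1·1·1·1 ≡ 49 (mod 100).

49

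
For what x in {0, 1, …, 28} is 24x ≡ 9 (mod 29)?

The inverse of 24 mod 29 is 23 (since 24·23 = 552 ≡ 1).
Multiplying both sides by 23: x ≡ 23·9 = 207 ≡ 4 (mod 29).

4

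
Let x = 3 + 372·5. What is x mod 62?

372·5 = 1860.
1860 − 30·62 = 0, so 1860 ≡ 0 (mod 62).
(3 + 0) mod 62 = 3.

3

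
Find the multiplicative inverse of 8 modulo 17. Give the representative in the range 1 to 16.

17 = 2·8 + 1
8 = 8·1 + 0
Back-substituting gives 8·15 ≡ 1 (mod 17).

15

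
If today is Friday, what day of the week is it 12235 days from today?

Thursday

12235 mod 7 = 6 (since 1747·7 = 12229).
Friday + 6 days → Thursday.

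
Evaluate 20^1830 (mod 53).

Successive squares of 20 mod 53: 20^1≡20, 20^2≡29, 20^4≡46, 20^8≡49, 20^16≡16, 20^32≡44, 20^64≡28, 20^128≡42, 20^256≡15, 20^512≡13, 20^1024≡10.
Since 1830 = 2 + 4 + 32 + 256 + 512 + 1024 in binary, 20^1830 ≡ 29·46·44·15·13·10 ≡ 43 (mod 53).

43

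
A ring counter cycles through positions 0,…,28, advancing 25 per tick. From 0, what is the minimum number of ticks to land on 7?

The inverse of 25 mod 29 is 7 (since 25·7 = 175 ≡ 1).
So x ≡ 7·7 = 49 ≡ 20 (mod 29).
Check: 25·20 = 500 = 17·29 + 7.

20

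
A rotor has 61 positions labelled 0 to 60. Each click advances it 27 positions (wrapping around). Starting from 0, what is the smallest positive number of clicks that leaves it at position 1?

27·52 = 1404 = 23·61 + 1, so 27⁻¹ ≡ 52 (mod 61).

52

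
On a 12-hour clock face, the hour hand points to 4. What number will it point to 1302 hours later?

1302 mod 12 = 6 (since 108·12 = 1296).
4 + 6 → 10 on a 12-hour dial.

10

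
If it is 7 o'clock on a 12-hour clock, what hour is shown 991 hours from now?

2

Dividing 991 by 12 gives quotient 82 and remainder 7.
7 + 7 → 2 on a 12-hour dial.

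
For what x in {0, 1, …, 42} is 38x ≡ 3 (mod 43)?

8

The inverse of 38 mod 43 is 17 (since 38·17 = 646 ≡ 1).
Multiplying both sides by 17: x ≡ 17·3 = 51 ≡ 8 (mod 43).
Check: 38·8 = 304 = 7·43 + 3.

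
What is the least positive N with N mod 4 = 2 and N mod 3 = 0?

6

x ≡ 0 (mod 3) gives x ∈ {0, 3, 6}.
The first of these with x mod 4 = 2 is 6.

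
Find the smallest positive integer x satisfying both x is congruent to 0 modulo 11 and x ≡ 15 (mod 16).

Since 16·9 ≡ 1 (mod 11), take x = 15 + 16·((0−15)·9 mod 11) = 15 + 16·8 = 143.
Check: 143 mod 11 = 0, 143 mod 16 = 15.

143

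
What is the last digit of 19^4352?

The units digit of 19^n cycles with period 2: 9, 1, …
4352 leaves remainder 0 on division by 2, so 19^4352 ends in 1.

1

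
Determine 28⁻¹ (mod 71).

33

71 = 2·28 + 15
28 = 1·15 + 13
15 = 1·13 + 2
13 = 6·2 + 1
2 = 2·1 + 0
Back-substituting gives 28·33 ≡ 1 (mod 71).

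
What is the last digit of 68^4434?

4

Powers of 8 mod 10 repeat with period 4: 8, 4, 2, 6.
4434 mod 4 = 2, so the last digit matches 8^2 = 4.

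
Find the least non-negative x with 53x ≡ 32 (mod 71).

53⁻¹ ≡ 67 (mod 71) because 53·67 = 3551 = 50·71 + 1.
So x ≡ 67·32 = 2144 ≡ 14 (mod 71).

14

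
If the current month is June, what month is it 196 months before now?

February

196 = 16·12 + 4, so 196 mod 12 = 4.
June − 4 months → February.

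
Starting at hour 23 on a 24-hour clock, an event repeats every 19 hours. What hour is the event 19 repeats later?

19·19 = 361.
361 − 15·24 = 1, so 361 ≡ 1 (mod 24).
(23 + 1) mod 24 = 0.

0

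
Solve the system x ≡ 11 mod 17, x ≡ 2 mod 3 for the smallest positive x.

x ≡ 2 (mod 3) gives x ∈ {2, 5, 8, 11}.
The first of these with x mod 17 = 11 is 11.

11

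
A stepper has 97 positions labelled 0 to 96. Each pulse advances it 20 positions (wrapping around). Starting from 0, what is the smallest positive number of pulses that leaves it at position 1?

34

97 = 4·20 + 17
20 = 1·17 + 3
17 = 5·3 + 2
3 = 1·2 + 1
2 = 2·1 + 0
Back-substituting gives 20·34 ≡ 1 (mod 97).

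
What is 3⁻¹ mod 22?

15

3·15 = 45 = 2·22 + 1, so 3⁻¹ ≡ 15 (mod 22).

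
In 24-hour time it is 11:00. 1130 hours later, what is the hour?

1130 mod 24 = 2 (since 47·24 = 1128).
(11 + 2) mod 24 = 13.

13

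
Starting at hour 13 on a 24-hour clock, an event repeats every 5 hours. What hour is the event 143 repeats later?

8

143·5 = 715.
Dividing 715 by 24 gives quotient 29 and remainder 19.
(13 + 19) mod 24 = 8.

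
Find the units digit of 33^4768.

The units digit of 33^n cycles with period 4: 3, 9, 7, 1, …
4768 mod 4 = 0, so the last digit matches 3^4 = 1.

1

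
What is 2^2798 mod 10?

Powers of 2 mod 10 repeat with period 4: 2, 4, 8, 6.
2798 mod 4 = 2, so the last digit matches 2^2 = 4.

4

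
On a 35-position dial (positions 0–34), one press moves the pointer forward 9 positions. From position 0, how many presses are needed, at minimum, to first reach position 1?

9·4 = 36 = 1·35 + 1, so 9⁻¹ ≡ 4 (mod 35).

4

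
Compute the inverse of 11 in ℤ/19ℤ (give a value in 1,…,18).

7

11·7 = 77 = 4·19 + 1, so 11⁻¹ ≡ 7 (mod 19).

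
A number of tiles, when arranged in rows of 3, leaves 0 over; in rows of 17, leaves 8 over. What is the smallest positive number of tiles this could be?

42

x ≡ 0 (mod 3) gives x ∈ {0, 3, 6, 9, 12, 15, 18, 21, …}.
The first of these with x mod 17 = 8 is 42.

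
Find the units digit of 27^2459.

Powers of 7 mod 10 repeat with period 4: 7, 9, 3, 1.
2459 mod 4 = 3, so the last digit matches 7^3 = 3.

3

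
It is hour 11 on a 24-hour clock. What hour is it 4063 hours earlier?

4

4063 − 169·24 = 7, so 4063 ≡ 7 (mod 24).
(11 − 7) mod 24 = 4.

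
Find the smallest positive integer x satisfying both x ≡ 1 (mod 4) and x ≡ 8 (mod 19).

65

Since 19·3 ≡ 1 (mod 4), take x = 8 + 19·((1−8)·3 mod 4) = 8 + 19·3 = 65.
Check: 65 mod 4 = 1, 65 mod 19 = 8.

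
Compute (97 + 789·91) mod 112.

789·91 = 71799.
71799 − 641·112 = 7, so 71799 ≡ 7 (mod 112).
(97 + 7) mod 112 = 104.

104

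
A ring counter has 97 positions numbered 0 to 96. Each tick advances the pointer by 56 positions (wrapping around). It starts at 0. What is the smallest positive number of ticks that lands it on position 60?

56⁻¹ ≡ 26 (mod 97) because 56·26 = 1456 = 15·97 + 1.
Multiplying both sides by 26: x ≡ 26·60 = 1560 ≡ 8 (mod 97).

8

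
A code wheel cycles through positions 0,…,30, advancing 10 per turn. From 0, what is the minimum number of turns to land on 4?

19

10⁻¹ ≡ 28 (mod 31) because 10·28 = 280 = 9·31 + 1.
So x ≡ 28·4 = 112 ≡ 19 (mod 31).
Check: 10·19 = 190 = 6·31 + 4.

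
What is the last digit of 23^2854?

Powers of 3 mod 10 repeat with period 4: 3, 9, 7, 1.
2854 leaves remainder 2 on division by 4, so 23^2854 ends in 9.

9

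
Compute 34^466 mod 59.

Successive squares of 34 mod 59: 34^1≡34, 34^2≡35, 34^4≡45, 34^8≡19, 34^16≡7, 34^32≡49, 34^64≡41, 34^128≡29, 34^256≡15.
466 = 2 + 16 + 64 + 128 + 256, so 34^466 ≡ 35·7·41·29·15 ≡ 35 (mod 59).

35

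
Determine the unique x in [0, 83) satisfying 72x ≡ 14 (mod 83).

44

72⁻¹ ≡ 15 (mod 83) because 72·15 = 1080 = 13·83 + 1.
Multiplying both sides by 15: x ≡ 15·14 = 210 ≡ 44 (mod 83).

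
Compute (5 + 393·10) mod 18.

11

393·10 = 3930.
3930 = 218·18 + 6, so 3930 mod 18 = 6.
(5 + 6) mod 18 = 11.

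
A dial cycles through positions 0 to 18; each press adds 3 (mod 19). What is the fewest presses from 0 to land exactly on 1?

19 = 6·3 + 1
3 = 3·1 + 0
Back-substituting gives 3·13 ≡ 1 (mod 19).

13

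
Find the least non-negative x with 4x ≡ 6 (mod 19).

11

4⁻¹ ≡ 5 (mod 19) because 4·5 = 20 = 1·19 + 1.
So x ≡ 5·6 = 30 ≡ 11 (mod 19).
Check: 4·11 = 44 = 2·19 + 6.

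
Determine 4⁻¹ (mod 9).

9 = 2·4 + 1
4 = 4·1 + 0
Back-substituting gives 4·7 ≡ 1 (mod 9).

7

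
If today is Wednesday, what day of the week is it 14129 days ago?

14129 − 2018·7 = 3, so 14129 ≡ 3 (mod 7).
Wednesday − 3 days → Sunday.

Sunday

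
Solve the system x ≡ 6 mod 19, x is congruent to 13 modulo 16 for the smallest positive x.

x ≡ 13 (mod 16) gives x ∈ {13, 29, 45, 61, 77, 93, 109, 125, …}.
The first of these with x mod 19 = 6 is 253.

253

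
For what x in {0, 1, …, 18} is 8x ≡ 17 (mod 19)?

14

The inverse of 8 mod 19 is 12 (since 8·12 = 96 ≡ 1).
So x ≡ 12·17 = 204 ≡ 14 (mod 19).
Check: 8·14 = 112 = 5·19 + 17.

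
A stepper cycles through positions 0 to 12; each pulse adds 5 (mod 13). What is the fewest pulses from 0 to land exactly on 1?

13 = 2·5 + 3
5 = 1·3 + 2
3 = 1·2 + 1
2 = 2·1 + 0
Back-substituting gives 5·8 ≡ 1 (mod 13).

8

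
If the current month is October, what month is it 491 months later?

September

491 − 40·12 = 11, so 491 ≡ 11 (mod 12).
October + 11 months → September.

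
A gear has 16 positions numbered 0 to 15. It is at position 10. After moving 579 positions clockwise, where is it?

579 = 36·16 + 3, so 579 mod 16 = 3.
(10 + 3) mod 16 = 13.

13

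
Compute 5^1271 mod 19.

6

Successive squares of 5 mod 19: 5^1≡5, 5^2≡6, 5^4≡17, 5^8≡4, 5^16≡16, 5^32≡9, 5^64≡5, 5^128≡6, 5^256≡17, 5^512≡4, 5^1024≡16.
Since 1271 = 1 + 2 + 4 + 16 + 32 + 64 + 128 + 1024 in binary, 5^1271 ≡ 5·6·17·16·9·5·6·16 ≡ 6 (mod 19).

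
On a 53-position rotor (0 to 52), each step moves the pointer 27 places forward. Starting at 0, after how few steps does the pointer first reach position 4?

The inverse of 27 mod 53 is 2 (since 27·2 = 54 ≡ 1).
So x ≡ 2·4 = 8 ≡ 8 (mod 53).

8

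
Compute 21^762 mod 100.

Successive squares of 21 mod 100: 21^1≡21, 21^2≡41, 21^4≡81, 21^8≡61, 21^16≡21, 21^32≡41, 21^64≡81, 21^128≡61, 21^256≡21, 21^512≡41.
762 = 2 + 8 + 16 + 32 + 64 + 128 + 512, so 21^762 ≡ 41·61·21·41·81·61·41 ≡ 41 (mod 100).

41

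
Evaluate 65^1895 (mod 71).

Square-and-reduce mod 71: 65^1≡65, 65^2≡36, 65^4≡18, 65^8≡40, 65^16≡38, 65^32≡24, 65^64≡8, 65^128≡64, 65^256≡49, 65^512≡58, 65^1024≡27.
1895 = 1 + 2 + 4 + 32 + 64 + 256 + 512 + 1024, so 65^1895 ≡ 65·36·18·24·8·49·58·27 ≡ 34 (mod 71).

34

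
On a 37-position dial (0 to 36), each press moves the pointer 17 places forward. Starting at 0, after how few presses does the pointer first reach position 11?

The inverse of 17 mod 37 is 24 (since 17·24 = 408 ≡ 1).
Multiplying both sides by 24: x ≡ 24·11 = 264 ≡ 5 (mod 37).
Check: 17·5 = 85 = 2·37 + 11.

5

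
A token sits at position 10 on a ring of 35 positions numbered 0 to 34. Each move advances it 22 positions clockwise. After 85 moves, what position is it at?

25

85·22 = 1870.
1870 mod 35 = 15 (since 53·35 = 1855).
(10 + 15) mod 35 = 25.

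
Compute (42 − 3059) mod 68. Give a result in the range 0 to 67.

43

3059 mod 68 = 67 (since 44·68 = 2992).
(42 − 67) mod 68 = 43.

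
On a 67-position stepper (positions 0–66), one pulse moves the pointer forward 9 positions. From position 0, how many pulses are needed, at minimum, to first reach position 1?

15

9·15 = 135 = 2·67 + 1, so 9⁻¹ ≡ 15 (mod 67).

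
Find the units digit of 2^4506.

4

The units digit of 2^n cycles with period 4: 2, 4, 8, 6, …
4506 leaves remainder 2 on division by 4, so 2^4506 ends in 4.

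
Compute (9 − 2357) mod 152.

84

Dividing 2357 by 152 gives quotient 15 and remainder 77.
(9 − 77) mod 152 = 84.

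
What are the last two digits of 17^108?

41

Successive squares of 17 mod 100: 17^1≡17, 17^2≡89, 17^4≡21, 17^8≡41, 17^16≡81, 17^32≡61, 17^64≡21.
108 = 4 + 8 + 32 + 64, so 17^108 ≡ 21·41·61·21 ≡ 41 (mod 100).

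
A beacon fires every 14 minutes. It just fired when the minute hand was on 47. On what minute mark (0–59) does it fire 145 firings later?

37

145·14 = 2030.
2030 = 33·60 + 50, so 2030 mod 60 = 50.
(47 + 50) mod 60 = 37.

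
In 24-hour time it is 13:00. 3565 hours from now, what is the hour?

Dividing 3565 by 24 gives quotient 148 and remainder 13.
(13 + 13) mod 24 = 2.

2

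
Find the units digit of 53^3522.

9

Last digits of 3^n: 3, 9, 7, 1 (period 4).
3522 leaves remainder 2 on division by 4, so 53^3522 ends in 9.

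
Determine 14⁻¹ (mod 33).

26

33 = 2·14 + 5
14 = 2·5 + 4
5 = 1·4 + 1
4 = 4·1 + 0
Back-substituting gives 14·26 ≡ 1 (mod 33).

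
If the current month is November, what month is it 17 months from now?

April

17 mod 12 = 5 (since 1·12 = 12).
November + 5 months → April.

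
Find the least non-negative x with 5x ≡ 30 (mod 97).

6

5⁻¹ ≡ 39 (mod 97) because 5·39 = 195 = 2·97 + 1.
So x ≡ 39·30 = 1170 ≡ 6 (mod 97).
Check: 5·6 = 30 = 0·97 + 30.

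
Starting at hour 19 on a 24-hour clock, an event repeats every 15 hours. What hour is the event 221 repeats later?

22

221·15 = 3315.
Dividing 3315 by 24 gives quotient 138 and remainder 3.
(19 + 3) mod 24 = 22.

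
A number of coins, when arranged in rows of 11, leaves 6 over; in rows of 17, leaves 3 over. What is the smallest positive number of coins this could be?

105

Since 17·2 ≡ 1 (mod 11), take x = 3 + 17·((6−3)·2 mod 11) = 3 + 17·6 = 105.
Check: 105 mod 11 = 6, 105 mod 17 = 3.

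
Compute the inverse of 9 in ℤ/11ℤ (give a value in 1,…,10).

5

9·5 = 45 = 4·11 + 1, so 9⁻¹ ≡ 5 (mod 11).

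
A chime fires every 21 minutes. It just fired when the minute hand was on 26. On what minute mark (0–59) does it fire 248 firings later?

248·21 = 5208.
5208 mod 60 = 48 (since 86·60 = 5160).
(26 + 48) mod 60 = 14.

14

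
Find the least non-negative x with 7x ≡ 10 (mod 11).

The inverse of 7 mod 11 is 8 (since 7·8 = 56 ≡ 1).
So x ≡ 8·10 = 80 ≡ 3 (mod 11).

3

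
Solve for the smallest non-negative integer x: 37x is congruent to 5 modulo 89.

29

The inverse of 37 mod 89 is 77 (since 37·77 = 2849 ≡ 1).
Multiplying both sides by 77: x ≡ 77·5 = 385 ≡ 29 (mod 89).
Check: 37·29 = 1073 = 12·89 + 5.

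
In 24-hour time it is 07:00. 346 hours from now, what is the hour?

346 − 14·24 = 10, so 346 ≡ 10 (mod 24).
(7 + 10) mod 24 = 17.

17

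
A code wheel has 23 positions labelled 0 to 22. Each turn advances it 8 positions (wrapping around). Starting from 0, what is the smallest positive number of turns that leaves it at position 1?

8·3 = 24 = 1·23 + 1, so 8⁻¹ ≡ 3 (mod 23).

3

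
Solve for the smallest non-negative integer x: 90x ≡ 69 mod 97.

90⁻¹ ≡ 83 (mod 97) because 90·83 = 7470 = 77·97 + 1.
So x ≡ 83·69 = 5727 ≡ 4 (mod 97).

4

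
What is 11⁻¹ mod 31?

17

31 = 2·11 + 9
11 = 1·9 + 2
9 = 4·2 + 1
2 = 2·1 + 0
Back-substituting gives 11·17 ≡ 1 (mod 31).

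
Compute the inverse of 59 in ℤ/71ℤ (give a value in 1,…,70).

65

59·65 = 3835 = 54·71 + 1, so 59⁻¹ ≡ 65 (mod 71).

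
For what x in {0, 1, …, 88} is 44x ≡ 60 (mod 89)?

44⁻¹ ≡ 87 (mod 89) because 44·87 = 3828 = 43·89 + 1.
So x ≡ 87·60 = 5220 ≡ 58 (mod 89).

58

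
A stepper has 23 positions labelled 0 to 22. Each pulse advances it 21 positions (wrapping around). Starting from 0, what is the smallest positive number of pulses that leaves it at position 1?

11

23 = 1·21 + 2
21 = 10·2 + 1
2 = 2·1 + 0
Back-substituting gives 21·11 ≡ 1 (mod 23).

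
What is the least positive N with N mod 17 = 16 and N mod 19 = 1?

305

x ≡ 16 (mod 17) gives x ∈ {16, 33, 50, 67, 84, 101, 118, 135, …}.
The first of these with x mod 19 = 1 is 305.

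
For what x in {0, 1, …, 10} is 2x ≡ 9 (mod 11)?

10

2⁻¹ ≡ 6 (mod 11) because 2·6 = 12 = 1·11 + 1.
Multiplying both sides by 6: x ≡ 6·9 = 54 ≡ 10 (mod 11).
Check: 2·10 = 20 = 1·11 + 9.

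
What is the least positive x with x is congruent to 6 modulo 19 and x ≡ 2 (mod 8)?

82

x ≡ 2 (mod 8) gives x ∈ {2, 10, 18, 26, 34, 42, 50, 58, …}.
The first of these with x mod 19 = 6 is 82.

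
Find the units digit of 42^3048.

6

Last digits of 2^n: 2, 4, 8, 6 (period 4).
3048 leaves remainder 0 on division by 4, so 42^3048 ends in 6.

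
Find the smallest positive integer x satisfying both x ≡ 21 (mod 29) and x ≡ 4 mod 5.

x ≡ 4 (mod 5) gives x ∈ {4, 9, 14, 19, 24, 29, 34, 39, …}.
The first of these with x mod 29 = 21 is 79.

79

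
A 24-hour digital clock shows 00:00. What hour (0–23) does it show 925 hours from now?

13

925 − 38·24 = 13, so 925 ≡ 13 (mod 24).
(0 + 13) mod 24 = 13.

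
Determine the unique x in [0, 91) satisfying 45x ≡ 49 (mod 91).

84

The inverse of 45 mod 91 is 89 (since 45·89 = 4005 ≡ 1).
So x ≡ 89·49 = 4361 ≡ 84 (mod 91).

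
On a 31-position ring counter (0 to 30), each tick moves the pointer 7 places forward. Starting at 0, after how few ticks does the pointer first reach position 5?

The inverse of 7 mod 31 is 9 (since 7·9 = 63 ≡ 1).
Multiplying both sides by 9: x ≡ 9·5 = 45 ≡ 14 (mod 31).

14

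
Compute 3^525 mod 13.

1

By repeated squaring mod 13: 3^1≡3, 3^2≡9, 3^4≡3, 3^8≡9, 3^16≡3, 3^32≡9, 3^64≡3, 3^128≡9, 3^256≡3, 3^512≡9.
525 = 1 + 4 + 8 + 512, so 3^525 ≡ 3·3·9·9 ≡ 1 (mod 13).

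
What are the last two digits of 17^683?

13

Successive squares of 17 mod 100: 17^1≡17, 17^2≡89, 17^4≡21, 17^8≡41, 17^16≡81, 17^32≡61, 17^64≡21, 17^128≡41, 17^256≡81, 17^512≡61.
683 = 1 + 2 + 8 + 32 + 128 + 512, so 17^683 ≡ 17·89·41·61·41·61 ≡ 13 (mod 100).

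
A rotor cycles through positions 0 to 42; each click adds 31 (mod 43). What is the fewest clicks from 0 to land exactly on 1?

25

43 = 1·31 + 12
31 = 2·12 + 7
12 = 1·7 + 5
7 = 1·5 + 2
5 = 2·2 + 1
2 = 2·1 + 0
Back-substituting gives 31·25 ≡ 1 (mod 43).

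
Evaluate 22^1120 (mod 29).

1

Successive squares of 22 mod 29: 22^1≡22, 22^2≡20, 22^4≡23, 22^8≡7, 22^16≡20, 22^32≡23, 22^64≡7, 22^128≡20, 22^256≡23, 22^512≡7, 22^1024≡20.
1120 = 32 + 64 + 1024, so 22^1120 ≡ 23·7·20 ≡ 1 (mod 29).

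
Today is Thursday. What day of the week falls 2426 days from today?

2426 = 346·7 + 4, so 2426 mod 7 = 4.
Thursday + 4 days → Monday.

Monday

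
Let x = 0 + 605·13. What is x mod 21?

605·13 = 7865.
7865 = 374·21 + 11, so 7865 mod 21 = 11.
(0 + 11) mod 21 = 11.

11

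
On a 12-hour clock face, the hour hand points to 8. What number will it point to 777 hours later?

5

777 = 64·12 + 9, so 777 mod 12 = 9.
8 + 9 → 5 on a 12-hour dial.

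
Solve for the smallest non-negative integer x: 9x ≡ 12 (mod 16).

The inverse of 9 mod 16 is 9 (since 9·9 = 81 ≡ 1).
Multiplying both sides by 9: x ≡ 9·12 = 108 ≡ 12 (mod 16).

12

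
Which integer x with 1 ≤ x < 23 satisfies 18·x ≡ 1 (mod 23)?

18·9 = 162 = 7·23 + 1, so 18⁻¹ ≡ 9 (mod 23).

9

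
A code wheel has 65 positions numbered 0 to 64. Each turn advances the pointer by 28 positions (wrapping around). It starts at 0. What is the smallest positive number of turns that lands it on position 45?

The inverse of 28 mod 65 is 7 (since 28·7 = 196 ≡ 1).
So x ≡ 7·45 = 315 ≡ 55 (mod 65).
Check: 28·55 = 1540 = 23·65 + 45.

55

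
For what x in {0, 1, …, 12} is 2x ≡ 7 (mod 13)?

The inverse of 2 mod 13 is 7 (since 2·7 = 14 ≡ 1).
So x ≡ 7·7 = 49 ≡ 10 (mod 13).
Check: 2·10 = 20 = 1·13 + 7.

10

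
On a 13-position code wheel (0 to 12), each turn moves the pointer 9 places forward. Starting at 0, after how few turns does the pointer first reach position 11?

The inverse of 9 mod 13 is 3 (since 9·3 = 27 ≡ 1).
So x ≡ 3·11 = 33 ≡ 7 (mod 13).

7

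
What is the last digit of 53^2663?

7

Powers of 3 mod 10 repeat with period 4: 3, 9, 7, 1.
2663 leaves remainder 3 on division by 4, so 53^2663 ends in 7.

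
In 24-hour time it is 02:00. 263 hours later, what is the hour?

1

263 = 10·24 + 23, so 263 mod 24 = 23.
(2 + 23) mod 24 = 1.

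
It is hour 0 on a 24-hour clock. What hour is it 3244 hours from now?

3244 mod 24 = 4 (since 135·24 = 3240).
(0 + 4) mod 24 = 4.

4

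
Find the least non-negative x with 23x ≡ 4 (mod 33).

26

The inverse of 23 mod 33 is 23 (since 23·23 = 529 ≡ 1).
Multiplying both sides by 23: x ≡ 23·4 = 92 ≡ 26 (mod 33).
Check: 23·26 = 598 = 18·33 + 4.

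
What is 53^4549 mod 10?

3

Last digits of 3^n: 3, 9, 7, 1 (period 4).
4549 mod 4 = 1, so the last digit matches 3^1 = 3.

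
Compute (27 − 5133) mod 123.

5133 mod 123 = 90 (since 41·123 = 5043).
(27 − 90) mod 123 = 60.

60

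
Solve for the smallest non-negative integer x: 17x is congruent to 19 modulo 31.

The inverse of 17 mod 31 is 11 (since 17·11 = 187 ≡ 1).
Multiplying both sides by 11: x ≡ 11·19 = 209 ≡ 23 (mod 31).

23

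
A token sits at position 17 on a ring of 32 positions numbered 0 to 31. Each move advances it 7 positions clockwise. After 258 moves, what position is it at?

258·7 = 1806.
1806 = 56·32 + 14, so 1806 mod 32 = 14.
(17 + 14) mod 32 = 31.

31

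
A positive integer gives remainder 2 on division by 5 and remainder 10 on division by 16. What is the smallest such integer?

x ≡ 2 (mod 5) gives x ∈ {2, 7, 12, 17, 22, 27, 32, 37, …}.
The first of these with x mod 16 = 10 is 42.

42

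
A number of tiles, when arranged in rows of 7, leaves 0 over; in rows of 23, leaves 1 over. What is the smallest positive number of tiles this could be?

x ≡ 0 (mod 7) gives x ∈ {0, 7, 14, 21, 28, 35, 42, 49, …}.
The first of these with x mod 23 = 1 is 70.

70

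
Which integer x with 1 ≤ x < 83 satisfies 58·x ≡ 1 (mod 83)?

58·73 = 4234 = 51·83 + 1, so 58⁻¹ ≡ 73 (mod 83).

73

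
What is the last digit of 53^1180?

1

Powers of 3 mod 10 repeat with period 4: 3, 9, 7, 1.
1180 leaves remainder 0 on division by 4, so 53^1180 ends in 1.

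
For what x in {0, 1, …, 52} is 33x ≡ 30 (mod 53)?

25

The inverse of 33 mod 53 is 45 (since 33·45 = 1485 ≡ 1).
Multiplying both sides by 45: x ≡ 45·30 = 1350 ≡ 25 (mod 53).
Check: 33·25 = 825 = 15·53 + 30.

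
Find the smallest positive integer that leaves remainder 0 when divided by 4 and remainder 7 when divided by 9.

x ≡ 0 (mod 4) gives x ∈ {0, 4, 8, 12, 16}.
The first of these with x mod 9 = 7 is 16.

16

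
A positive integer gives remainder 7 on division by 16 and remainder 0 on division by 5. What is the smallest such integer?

55

Since 5·13 ≡ 1 (mod 16), take x = 0 + 5·((7−0)·13 mod 16) = 0 + 5·11 = 55.
Check: 55 mod 16 = 7, 55 mod 5 = 0.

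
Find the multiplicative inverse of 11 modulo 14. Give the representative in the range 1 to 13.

9

14 = 1·11 + 3
11 = 3·3 + 2
3 = 1·2 + 1
2 = 2·1 + 0
Back-substituting gives 11·9 ≡ 1 (mod 14).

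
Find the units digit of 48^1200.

Last digits of 8^n: 8, 4, 2, 6 (period 4).
1200 leaves remainder 0 on division by 4, so 48^1200 ends in 6.

6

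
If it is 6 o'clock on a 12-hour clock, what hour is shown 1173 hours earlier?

9

1173 mod 12 = 9 (since 97·12 = 1164).
6 − 9 → 9 on a 12-hour dial.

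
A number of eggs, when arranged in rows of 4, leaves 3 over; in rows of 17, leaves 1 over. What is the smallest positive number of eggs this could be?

x ≡ 3 (mod 4) gives x ∈ {3, 7, 11, 15, 19, 23, 27, 31, …}.
The first of these with x mod 17 = 1 is 35.

35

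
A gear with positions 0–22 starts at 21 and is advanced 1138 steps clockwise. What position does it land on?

1138 = 49·23 + 11, so 1138 mod 23 = 11.
(21 + 11) mod 23 = 9.

9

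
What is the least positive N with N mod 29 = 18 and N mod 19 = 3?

x ≡ 3 (mod 19) gives x ∈ {3, 22, 41, 60, 79, 98, 117, 136, …}.
The first of these with x mod 29 = 18 is 250.

250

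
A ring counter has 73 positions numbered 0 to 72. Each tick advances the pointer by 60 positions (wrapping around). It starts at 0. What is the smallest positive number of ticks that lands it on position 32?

20

60⁻¹ ≡ 28 (mod 73) because 60·28 = 1680 = 23·73 + 1.
So x ≡ 28·32 = 896 ≡ 20 (mod 73).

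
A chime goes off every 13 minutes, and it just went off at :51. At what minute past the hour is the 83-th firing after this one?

50

83·13 = 1079.
Dividing 1079 by 60 gives quotient 17 and remainder 59.
(51 + 59) mod 60 = 50.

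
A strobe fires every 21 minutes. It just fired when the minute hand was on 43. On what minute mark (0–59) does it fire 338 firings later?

338·21 = 7098.
7098 = 118·60 + 18, so 7098 mod 60 = 18.
(43 + 18) mod 60 = 1.

1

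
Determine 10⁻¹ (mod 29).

29 = 2·10 + 9
10 = 1·9 + 1
9 = 9·1 + 0
Back-substituting gives 10·3 ≡ 1 (mod 29).

3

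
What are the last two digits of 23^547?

Successive squares of 23 mod 100: 23^1≡23, 23^2≡29, 23^4≡41, 23^8≡81, 23^16≡61, 23^32≡21, 23^64≡41, 23^128≡81, 23^256≡61, 23^512≡21.
547 = 1 + 2 + 32 + 512, so 23^547 ≡ 23·29·21·21 ≡ 47 (mod 100).

47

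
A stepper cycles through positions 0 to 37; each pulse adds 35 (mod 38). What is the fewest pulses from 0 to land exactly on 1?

35·25 = 875 = 23·38 + 1, so 35⁻¹ ≡ 25 (mod 38).

25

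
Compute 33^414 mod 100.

Square-and-reduce mod 100: 33^1≡33, 33^2≡89, 33^4≡21, 33^8≡41, 33^16≡81, 33^32≡61, 33^64≡21, 33^128≡41, 33^256≡81.
Since 414 = 2 + 4 + 8 + 16 + 128 + 256 in binary, 33^414 ≡ 89·21·41·81·41·81 ≡ 29 (mod 100).

29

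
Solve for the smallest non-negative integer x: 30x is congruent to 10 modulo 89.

30

The inverse of 30 mod 89 is 3 (since 30·3 = 90 ≡ 1).
Multiplying both sides by 3: x ≡ 3·10 = 30 ≡ 30 (mod 89).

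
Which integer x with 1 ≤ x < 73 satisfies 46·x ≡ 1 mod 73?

27

73 = 1·46 + 27
46 = 1·27 + 19
27 = 1·19 + 8
19 = 2·8 + 3
8 = 2·3 + 2
3 = 1·2 + 1
2 = 2·1 + 0
Back-substituting gives 46·27 ≡ 1 (mod 73).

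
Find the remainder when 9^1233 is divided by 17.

By repeated squaring mod 17: 9^1≡9, 9^2≡13, 9^4≡16, 9^8≡1, 9^16≡1, 9^32≡1, 9^64≡1, 9^128≡1, 9^256≡1, 9^512≡1, 9^1024≡1.
Since 1233 = 1 + 16 + 64 + 128 + 1024 in binary, 9^1233 ≡ 9·1·1·1·1 ≡ 9 (mod 17).

9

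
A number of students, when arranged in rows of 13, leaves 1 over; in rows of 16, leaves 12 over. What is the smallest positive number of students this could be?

92

x ≡ 1 (mod 13) gives x ∈ {1, 14, 27, 40, 53, 66, 79, 92}.
The first of these with x mod 16 = 12 is 92.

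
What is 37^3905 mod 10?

7

Last digits of 7^n: 7, 9, 3, 1 (period 4).
3905 mod 4 = 1, so the last digit matches 7^1 = 7.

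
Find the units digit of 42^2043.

8

Powers of 2 mod 10 repeat with period 4: 2, 4, 8, 6.
2043 leaves remainder 3 on division by 4, so 42^2043 ends in 8.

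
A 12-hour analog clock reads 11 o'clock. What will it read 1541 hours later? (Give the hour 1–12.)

1541 = 128·12 + 5, so 1541 mod 12 = 5.
11 + 5 → 4 on a 12-hour dial.

4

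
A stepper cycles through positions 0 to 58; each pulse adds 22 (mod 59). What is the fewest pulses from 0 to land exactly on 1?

51

22·51 = 1122 = 19·59 + 1, so 22⁻¹ ≡ 51 (mod 59).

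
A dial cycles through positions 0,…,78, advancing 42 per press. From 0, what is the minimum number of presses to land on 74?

42⁻¹ ≡ 32 (mod 79) because 42·32 = 1344 = 17·79 + 1.
Multiplying both sides by 32: x ≡ 32·74 = 2368 ≡ 77 (mod 79).

77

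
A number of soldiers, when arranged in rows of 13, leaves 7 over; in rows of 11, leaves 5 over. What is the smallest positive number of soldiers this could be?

x ≡ 5 (mod 11) gives x ∈ {5, 16, 27, 38, 49, 60, 71, 82, …}.
The first of these with x mod 13 = 7 is 137.

137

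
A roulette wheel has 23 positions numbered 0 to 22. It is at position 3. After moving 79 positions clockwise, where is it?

13

79 = 3·23 + 10, so 79 mod 23 = 10.
(3 + 10) mod 23 = 13.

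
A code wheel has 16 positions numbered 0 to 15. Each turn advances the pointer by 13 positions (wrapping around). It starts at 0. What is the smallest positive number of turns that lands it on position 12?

12

The inverse of 13 mod 16 is 5 (since 13·5 = 65 ≡ 1).
So x ≡ 5·12 = 60 ≡ 12 (mod 16).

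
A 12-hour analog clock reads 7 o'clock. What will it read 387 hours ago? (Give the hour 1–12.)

387 mod 12 = 3 (since 32·12 = 384).
7 − 3 → 4 on a 12-hour dial.

4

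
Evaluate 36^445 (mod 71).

By repeated squaring mod 71: 36^1≡36, 36^2≡18, 36^4≡40, 36^8≡38, 36^16≡24, 36^32≡8, 36^64≡64, 36^128≡49, 36^256≡58.
445 = 1 + 4 + 8 + 16 + 32 + 128 + 256, so 36^445 ≡ 36·40·38·24·8·49·58 ≡ 30 (mod 71).

30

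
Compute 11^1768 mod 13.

By repeated squaring mod 13: 11^1≡11, 11^2≡4, 11^4≡3, 11^8≡9, 11^16≡3, 11^32≡9, 11^64≡3, 11^128≡9, 11^256≡3, 11^512≡9, 11^1024≡3.
1768 = 8 + 32 + 64 + 128 + 512 + 1024, so 11^1768 ≡ 9·9·3·9·9·3 ≡ 3 (mod 13).

3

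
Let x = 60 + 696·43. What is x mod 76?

696·43 = 29928.
Dividing 29928 by 76 gives quotient 393 and remainder 60.
(60 + 60) mod 76 = 44.

44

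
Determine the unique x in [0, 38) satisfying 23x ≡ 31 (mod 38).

The inverse of 23 mod 38 is 5 (since 23·5 = 115 ≡ 1).
Multiplying both sides by 5: x ≡ 5·31 = 155 ≡ 3 (mod 38).
Check: 23·3 = 69 = 1·38 + 31.

3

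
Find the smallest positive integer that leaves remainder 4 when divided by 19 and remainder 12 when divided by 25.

Since 25·16 ≡ 1 (mod 19), take x = 12 + 25·((4−12)·16 mod 19) = 12 + 25·5 = 137.
Check: 137 mod 19 = 4, 137 mod 25 = 12.

137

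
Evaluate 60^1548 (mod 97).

Square-and-reduce mod 97: 60^1≡60, 60^2≡11, 60^4≡24, 60^8≡91, 60^16≡36, 60^32≡35, 60^64≡61, 60^128≡35, 60^256≡61, 60^512≡35, 60^1024≡61.
Since 1548 = 4 + 8 + 512 + 1024 in binary, 60^1548 ≡ 24·91·35·61 ≡ 50 (mod 97).

50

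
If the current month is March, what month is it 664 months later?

664 mod 12 = 4 (since 55·12 = 660).
March + 4 months → July.

July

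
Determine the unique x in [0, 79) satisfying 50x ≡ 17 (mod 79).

50⁻¹ ≡ 49 (mod 79) because 50·49 = 2450 = 31·79 + 1.
Multiplying both sides by 49: x ≡ 49·17 = 833 ≡ 43 (mod 79).

43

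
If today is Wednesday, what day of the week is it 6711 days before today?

Dividing 6711 by 7 gives quotient 958 and remainder 5.
Wednesday − 5 days → Friday.

Friday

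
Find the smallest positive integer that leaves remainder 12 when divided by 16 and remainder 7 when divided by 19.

140

Since 19·11 ≡ 1 (mod 16), take x = 7 + 19·((12−7)·11 mod 16) = 7 + 19·7 = 140.
Check: 140 mod 16 = 12, 140 mod 19 = 7.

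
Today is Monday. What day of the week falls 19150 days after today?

Dividing 19150 by 7 gives quotient 2735 and remainder 5.
Monday + 5 days → Saturday.

Saturday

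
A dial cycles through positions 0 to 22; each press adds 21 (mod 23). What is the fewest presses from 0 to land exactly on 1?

23 = 1·21 + 2
21 = 10·2 + 1
2 = 2·1 + 0
Back-substituting gives 21·11 ≡ 1 (mod 23).

11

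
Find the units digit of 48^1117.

8

Powers of 8 mod 10 repeat with period 4: 8, 4, 2, 6.
1117 leaves remainder 1 on division by 4, so 48^1117 ends in 8.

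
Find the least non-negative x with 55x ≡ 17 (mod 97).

25

The inverse of 55 mod 97 is 30 (since 55·30 = 1650 ≡ 1).
So x ≡ 30·17 = 510 ≡ 25 (mod 97).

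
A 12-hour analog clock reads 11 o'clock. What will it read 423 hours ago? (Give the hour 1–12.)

423 − 35·12 = 3, so 423 ≡ 3 (mod 12).
11 − 3 → 8 on a 12-hour dial.

8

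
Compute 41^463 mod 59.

36

Square-and-reduce mod 59: 41^1≡41, 41^2≡29, 41^4≡15, 41^8≡48, 41^16≡3, 41^32≡9, 41^64≡22, 41^128≡12, 41^256≡26.
463 = 1 + 2 + 4 + 8 + 64 + 128 + 256, so 41^463 ≡ 41·29·15·48·22·12·26 ≡ 36 (mod 59).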